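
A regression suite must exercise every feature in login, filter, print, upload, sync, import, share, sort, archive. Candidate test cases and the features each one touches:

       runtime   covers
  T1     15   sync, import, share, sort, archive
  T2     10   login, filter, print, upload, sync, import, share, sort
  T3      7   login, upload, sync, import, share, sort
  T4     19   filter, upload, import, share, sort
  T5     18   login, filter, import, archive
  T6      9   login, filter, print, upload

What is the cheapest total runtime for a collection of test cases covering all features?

24

T1, T6 cover every feature at runtime 15 + 9 = 24.
Any cover uses at least 2 test cases; among all covering selections none totals below 24.
Greedy by coverage-per-runtime would pick T3, T6, T1 for 31 — worse than the optimum 24.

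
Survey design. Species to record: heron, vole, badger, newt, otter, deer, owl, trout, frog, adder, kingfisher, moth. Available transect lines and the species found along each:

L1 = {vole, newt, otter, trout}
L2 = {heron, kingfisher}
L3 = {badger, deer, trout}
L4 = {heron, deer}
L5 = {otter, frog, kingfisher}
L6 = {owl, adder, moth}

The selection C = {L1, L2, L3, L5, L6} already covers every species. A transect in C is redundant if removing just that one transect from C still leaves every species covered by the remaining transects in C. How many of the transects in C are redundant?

Drop L1: vole, newt uncovered — not redundant.
Drop L2: heron uncovered — not redundant.
Drop L3: badger, deer uncovered — not redundant.
Drop L5: frog uncovered — not redundant.
Drop L6: owl, adder, moth uncovered — not redundant.
None of the transects in C is redundant.

0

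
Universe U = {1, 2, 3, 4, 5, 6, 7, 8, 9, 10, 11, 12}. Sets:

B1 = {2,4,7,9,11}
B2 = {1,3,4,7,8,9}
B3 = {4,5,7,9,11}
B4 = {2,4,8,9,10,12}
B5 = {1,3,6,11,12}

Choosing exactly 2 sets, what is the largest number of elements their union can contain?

10

Choosing B4, B5 covers {1, 2, 3, 4, 6, 8, 9, 10, 11, 12} — 10 elements.
No choice of 2 sets does better; here 5, 7 are left uncovered.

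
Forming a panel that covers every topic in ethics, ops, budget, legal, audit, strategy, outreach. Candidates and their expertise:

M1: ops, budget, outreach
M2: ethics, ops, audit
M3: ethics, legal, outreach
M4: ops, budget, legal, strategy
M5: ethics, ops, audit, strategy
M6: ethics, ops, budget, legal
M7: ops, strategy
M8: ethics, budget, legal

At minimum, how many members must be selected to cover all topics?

3

M1, M2, M4 together cover {ethics, ops, budget, legal, audit, strategy, outreach} — every topic.
No 2 of the 8 members cover everything (all 28 pairs fall short), so 3 is minimum.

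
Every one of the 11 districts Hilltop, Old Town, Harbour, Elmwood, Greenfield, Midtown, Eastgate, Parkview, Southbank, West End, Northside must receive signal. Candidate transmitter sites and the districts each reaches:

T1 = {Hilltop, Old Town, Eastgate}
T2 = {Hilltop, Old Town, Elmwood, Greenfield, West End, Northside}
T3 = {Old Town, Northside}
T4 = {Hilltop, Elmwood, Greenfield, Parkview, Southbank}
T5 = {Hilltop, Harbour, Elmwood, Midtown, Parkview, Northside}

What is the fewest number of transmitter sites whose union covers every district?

4

T1, T2, T4, T5 together cover {Hilltop, Old Town, Harbour, Elmwood, Greenfield, Midtown, Eastgate, Parkview, Southbank, West End, Northside} — every district.
No 3 of the 5 transmitter sites cover everything (all 10 triples fall short), so 4 is minimum.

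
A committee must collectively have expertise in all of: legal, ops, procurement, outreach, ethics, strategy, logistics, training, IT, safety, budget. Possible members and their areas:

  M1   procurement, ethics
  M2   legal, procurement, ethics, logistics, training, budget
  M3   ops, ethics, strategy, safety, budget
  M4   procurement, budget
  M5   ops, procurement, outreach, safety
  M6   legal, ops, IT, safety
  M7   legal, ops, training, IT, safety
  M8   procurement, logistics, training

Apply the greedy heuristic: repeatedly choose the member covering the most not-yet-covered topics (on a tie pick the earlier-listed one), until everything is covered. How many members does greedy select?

Pick 1: M2 covers 6 new topics (legal, procurement, ethics, logistics, training, budget).
Pick 2: M3 covers 3 new topics (ops, strategy, safety).
Pick 3: M5 covers 1 new topics (outreach).
Pick 4: M6 covers 1 new topics (IT).
Greedy uses 4 members.

4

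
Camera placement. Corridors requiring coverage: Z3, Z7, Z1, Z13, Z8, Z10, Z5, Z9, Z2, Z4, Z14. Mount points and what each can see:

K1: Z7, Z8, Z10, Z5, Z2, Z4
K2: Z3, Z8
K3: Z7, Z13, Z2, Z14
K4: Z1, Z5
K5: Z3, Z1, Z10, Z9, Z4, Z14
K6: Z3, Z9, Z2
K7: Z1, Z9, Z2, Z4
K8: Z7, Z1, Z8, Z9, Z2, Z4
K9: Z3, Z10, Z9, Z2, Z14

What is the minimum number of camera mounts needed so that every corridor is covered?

K1, K3, K5 together cover {Z3, Z7, Z1, Z13, Z8, Z10, Z5, Z9, Z2, Z4, Z14} — every corridor.
No 2 of the 9 camera mounts cover everything (all 36 pairs fall short), so 3 is minimum.

3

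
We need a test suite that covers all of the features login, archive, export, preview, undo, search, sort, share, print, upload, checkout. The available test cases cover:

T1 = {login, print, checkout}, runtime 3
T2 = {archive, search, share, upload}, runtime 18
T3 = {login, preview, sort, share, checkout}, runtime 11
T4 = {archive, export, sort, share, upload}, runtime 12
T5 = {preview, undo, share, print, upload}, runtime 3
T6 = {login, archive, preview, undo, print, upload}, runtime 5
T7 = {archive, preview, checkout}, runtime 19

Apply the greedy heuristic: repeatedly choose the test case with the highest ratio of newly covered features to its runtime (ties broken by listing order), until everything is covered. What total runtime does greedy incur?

36

Pick 1: T5 adds 5 new (preview, undo, share, print, upload) at runtime 3 (ratio 5/3).
Pick 2: T1 adds 2 new (login, checkout) at runtime 3 (ratio 2/3).
Pick 3: T4 adds 3 new (archive, export, sort) at runtime 12 (ratio 3/12).
Pick 4: T2 adds 1 new (search) at runtime 18 (ratio 1/18).
Greedy total runtime: 3 + 3 + 12 + 18 = 36.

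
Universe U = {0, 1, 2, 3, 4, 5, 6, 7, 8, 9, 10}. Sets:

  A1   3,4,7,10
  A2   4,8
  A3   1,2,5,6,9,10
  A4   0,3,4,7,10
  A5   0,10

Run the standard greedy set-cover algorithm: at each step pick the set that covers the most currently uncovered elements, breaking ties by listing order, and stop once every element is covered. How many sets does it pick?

Pick 1: A3 covers 6 new elements (1, 2, 5, 6, 9, 10).
Pick 2: A4 covers 4 new elements (0, 3, 4, 7).
Pick 3: A2 covers 1 new elements (8).
Greedy uses 3 sets.

3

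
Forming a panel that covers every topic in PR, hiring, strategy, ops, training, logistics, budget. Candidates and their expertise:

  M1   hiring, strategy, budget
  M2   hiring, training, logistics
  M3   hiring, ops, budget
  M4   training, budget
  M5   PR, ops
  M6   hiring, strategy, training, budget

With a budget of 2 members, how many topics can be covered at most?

6

Choosing M5, M6 covers {PR, hiring, strategy, ops, training, budget} — 6 topics.
No choice of 2 members does better; here logistics is left uncovered.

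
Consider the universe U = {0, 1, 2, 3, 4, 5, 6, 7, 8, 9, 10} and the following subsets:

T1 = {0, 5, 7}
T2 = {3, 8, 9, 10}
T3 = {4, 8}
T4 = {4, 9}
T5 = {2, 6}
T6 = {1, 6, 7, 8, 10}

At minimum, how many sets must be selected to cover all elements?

T1, T2, T3, T5, T6 together cover {0, 1, 2, 3, 4, 5, 6, 7, 8, 9, 10} — every element.
No 4 of the 6 sets cover everything (all 15 size-4 selections fall short), so 5 is minimum.

5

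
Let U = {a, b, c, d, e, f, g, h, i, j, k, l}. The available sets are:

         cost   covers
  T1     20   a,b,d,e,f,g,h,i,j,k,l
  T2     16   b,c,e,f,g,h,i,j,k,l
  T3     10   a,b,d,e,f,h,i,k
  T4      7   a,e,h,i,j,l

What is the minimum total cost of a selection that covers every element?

26

T2, T3 cover every element at cost 16 + 10 = 26.
Any cover uses at least 2 sets; among all covering selections none totals below 26.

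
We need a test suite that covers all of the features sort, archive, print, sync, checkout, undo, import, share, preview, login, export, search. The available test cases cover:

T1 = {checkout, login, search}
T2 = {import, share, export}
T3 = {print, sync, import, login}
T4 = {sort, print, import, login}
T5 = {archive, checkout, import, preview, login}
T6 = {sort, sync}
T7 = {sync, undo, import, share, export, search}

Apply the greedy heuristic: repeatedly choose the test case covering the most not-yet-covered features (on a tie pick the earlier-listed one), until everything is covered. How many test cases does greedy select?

3

Pick 1: T7 covers 6 new features (sync, undo, import, share, export, search).
Pick 2: T5 covers 4 new features (archive, checkout, preview, login).
Pick 3: T4 covers 2 new features (sort, print).
Greedy uses 3 test cases.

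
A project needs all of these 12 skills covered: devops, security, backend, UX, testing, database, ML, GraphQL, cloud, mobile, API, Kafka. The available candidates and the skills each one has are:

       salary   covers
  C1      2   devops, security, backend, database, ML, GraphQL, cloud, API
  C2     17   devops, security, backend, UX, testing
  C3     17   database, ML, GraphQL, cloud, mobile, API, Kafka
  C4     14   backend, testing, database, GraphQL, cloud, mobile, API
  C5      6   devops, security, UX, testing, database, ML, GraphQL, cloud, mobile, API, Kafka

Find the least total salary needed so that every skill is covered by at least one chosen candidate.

C1, C5 cover every skill at salary 2 + 6 = 8.
Any cover uses at least 2 candidates; among all covering selections none totals below 8.

8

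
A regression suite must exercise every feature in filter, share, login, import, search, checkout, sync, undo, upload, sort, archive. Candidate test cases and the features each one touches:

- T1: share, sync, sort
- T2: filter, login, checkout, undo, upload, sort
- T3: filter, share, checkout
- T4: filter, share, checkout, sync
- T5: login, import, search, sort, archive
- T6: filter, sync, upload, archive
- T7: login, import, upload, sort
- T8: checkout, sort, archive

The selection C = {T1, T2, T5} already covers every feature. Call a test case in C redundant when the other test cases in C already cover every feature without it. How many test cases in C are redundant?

0

Drop T1: share, sync uncovered — not redundant.
Drop T2: filter, checkout, undo, upload uncovered — not redundant.
Drop T5: import, search, archive uncovered — not redundant.
None of the test cases in C is redundant.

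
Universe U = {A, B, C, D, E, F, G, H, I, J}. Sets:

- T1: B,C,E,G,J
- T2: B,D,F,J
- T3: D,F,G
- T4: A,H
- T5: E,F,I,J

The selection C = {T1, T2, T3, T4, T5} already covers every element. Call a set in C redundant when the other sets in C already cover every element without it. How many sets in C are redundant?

Drop T1: C uncovered — not redundant.
Drop T2: the rest still cover every element — redundant.
Drop T3: the rest still cover every element — redundant.
Drop T4: A, H uncovered — not redundant.
Drop T5: I uncovered — not redundant.
2 redundant: T2, T3.

2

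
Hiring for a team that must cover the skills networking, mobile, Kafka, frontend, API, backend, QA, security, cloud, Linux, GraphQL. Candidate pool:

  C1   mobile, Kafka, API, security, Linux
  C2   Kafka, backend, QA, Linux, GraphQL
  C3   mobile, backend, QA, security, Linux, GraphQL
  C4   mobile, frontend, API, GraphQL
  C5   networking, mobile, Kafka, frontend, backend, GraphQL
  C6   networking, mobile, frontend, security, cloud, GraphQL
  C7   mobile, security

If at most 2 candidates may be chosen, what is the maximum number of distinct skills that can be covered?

Choosing C2, C6 covers {networking, mobile, Kafka, frontend, backend, QA, security, cloud, Linux, GraphQL} — 10 skills.
No choice of 2 candidates does better; here API is left uncovered.

10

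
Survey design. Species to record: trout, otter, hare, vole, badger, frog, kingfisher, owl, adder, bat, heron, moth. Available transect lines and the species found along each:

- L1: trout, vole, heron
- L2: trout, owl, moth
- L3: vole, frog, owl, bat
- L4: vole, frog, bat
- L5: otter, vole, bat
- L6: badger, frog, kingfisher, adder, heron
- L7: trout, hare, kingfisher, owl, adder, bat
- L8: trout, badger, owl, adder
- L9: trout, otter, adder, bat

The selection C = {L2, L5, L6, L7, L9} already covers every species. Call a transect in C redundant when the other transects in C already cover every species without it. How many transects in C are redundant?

1

Drop L2: moth uncovered — not redundant.
Drop L5: vole uncovered — not redundant.
Drop L6: badger, frog, heron uncovered — not redundant.
Drop L7: hare uncovered — not redundant.
Drop L9: the rest still cover every species — redundant.
1 redundant: L9.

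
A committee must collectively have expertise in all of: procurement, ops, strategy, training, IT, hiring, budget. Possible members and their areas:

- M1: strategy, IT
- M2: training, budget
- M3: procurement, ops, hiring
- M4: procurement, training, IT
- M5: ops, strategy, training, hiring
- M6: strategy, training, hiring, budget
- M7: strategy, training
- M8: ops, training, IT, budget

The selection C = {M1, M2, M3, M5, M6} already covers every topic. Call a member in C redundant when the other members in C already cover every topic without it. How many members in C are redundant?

3

Drop M1: IT uncovered — not redundant.
Drop M2: the rest still cover every topic — redundant.
Drop M3: procurement uncovered — not redundant.
Drop M5: the rest still cover every topic — redundant.
Drop M6: the rest still cover every topic — redundant.
3 redundant: M2, M5, M6.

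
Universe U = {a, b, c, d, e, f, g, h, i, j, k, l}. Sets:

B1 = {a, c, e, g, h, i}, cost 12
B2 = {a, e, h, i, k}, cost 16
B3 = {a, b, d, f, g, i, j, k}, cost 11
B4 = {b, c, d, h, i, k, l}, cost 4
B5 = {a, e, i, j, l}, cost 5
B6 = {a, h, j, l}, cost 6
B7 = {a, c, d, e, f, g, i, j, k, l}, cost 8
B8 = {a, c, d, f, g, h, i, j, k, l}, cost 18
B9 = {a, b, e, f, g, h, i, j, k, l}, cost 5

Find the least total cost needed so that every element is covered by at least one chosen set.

9

B4, B9 cover every element at cost 4 + 5 = 9.
Any cover uses at least 2 sets; among all covering selections none totals below 9.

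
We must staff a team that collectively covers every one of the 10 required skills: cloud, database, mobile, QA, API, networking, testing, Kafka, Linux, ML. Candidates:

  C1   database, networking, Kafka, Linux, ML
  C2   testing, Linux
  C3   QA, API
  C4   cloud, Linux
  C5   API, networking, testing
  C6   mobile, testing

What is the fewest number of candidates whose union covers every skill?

C1, C3, C4, C6 together cover {cloud, database, mobile, QA, API, networking, testing, Kafka, Linux, ML} — every skill.
No 3 of the 6 candidates cover everything (all 20 triples fall short), so 4 is minimum.

4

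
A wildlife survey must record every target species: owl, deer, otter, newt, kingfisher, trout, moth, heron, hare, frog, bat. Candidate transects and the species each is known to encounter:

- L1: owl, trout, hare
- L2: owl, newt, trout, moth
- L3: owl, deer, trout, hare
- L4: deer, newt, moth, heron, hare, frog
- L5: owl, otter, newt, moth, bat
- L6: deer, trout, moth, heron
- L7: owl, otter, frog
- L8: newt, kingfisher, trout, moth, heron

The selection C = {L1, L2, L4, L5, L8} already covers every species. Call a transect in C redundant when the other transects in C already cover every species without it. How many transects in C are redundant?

Drop L1: the rest still cover every species — redundant.
Drop L2: the rest still cover every species — redundant.
Drop L4: deer, frog uncovered — not redundant.
Drop L5: otter, bat uncovered — not redundant.
Drop L8: kingfisher uncovered — not redundant.
2 redundant: L1, L2.

2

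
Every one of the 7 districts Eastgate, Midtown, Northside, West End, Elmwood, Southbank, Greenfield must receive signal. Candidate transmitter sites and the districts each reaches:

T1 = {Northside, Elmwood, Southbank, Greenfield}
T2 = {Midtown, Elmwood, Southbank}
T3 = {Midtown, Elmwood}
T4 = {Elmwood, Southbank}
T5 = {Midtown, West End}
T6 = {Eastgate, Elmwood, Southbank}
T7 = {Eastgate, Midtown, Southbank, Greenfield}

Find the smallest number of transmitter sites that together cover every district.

T1, T5, T6 together cover {Eastgate, Midtown, Northside, West End, Elmwood, Southbank, Greenfield} — every district.
No 2 of the 7 transmitter sites cover everything (all 21 pairs fall short), so 3 is minimum.

3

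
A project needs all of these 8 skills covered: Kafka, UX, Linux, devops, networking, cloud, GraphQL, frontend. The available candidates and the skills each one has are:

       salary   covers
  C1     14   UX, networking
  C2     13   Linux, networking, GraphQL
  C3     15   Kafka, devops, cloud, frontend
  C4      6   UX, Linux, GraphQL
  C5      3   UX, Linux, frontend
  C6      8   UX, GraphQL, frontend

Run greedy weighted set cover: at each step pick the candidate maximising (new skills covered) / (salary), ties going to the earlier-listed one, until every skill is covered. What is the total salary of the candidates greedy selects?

37

Pick 1: C5 adds 3 new (UX, Linux, frontend) at salary 3 (ratio 3/3).
Pick 2: C3 adds 3 new (Kafka, devops, cloud) at salary 15 (ratio 3/15).
Pick 3: C4 adds 1 new (GraphQL) at salary 6 (ratio 1/6).
Pick 4: C2 adds 1 new (networking) at salary 13 (ratio 1/13).
Greedy total salary: 3 + 15 + 6 + 13 = 37. (The true optimum is 31, so greedy overshoots here.)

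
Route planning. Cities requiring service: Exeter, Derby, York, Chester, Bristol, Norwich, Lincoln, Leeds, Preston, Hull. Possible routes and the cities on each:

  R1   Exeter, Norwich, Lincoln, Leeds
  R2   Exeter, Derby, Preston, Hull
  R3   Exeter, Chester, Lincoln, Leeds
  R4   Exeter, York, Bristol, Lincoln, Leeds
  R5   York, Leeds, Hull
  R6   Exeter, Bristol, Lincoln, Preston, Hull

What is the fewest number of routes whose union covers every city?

R1, R2, R3, R4 together cover {Exeter, Derby, York, Chester, Bristol, Norwich, Lincoln, Leeds, Preston, Hull} — every city.
No 3 of the 6 routes cover everything (all 20 triples fall short), so 4 is minimum.

4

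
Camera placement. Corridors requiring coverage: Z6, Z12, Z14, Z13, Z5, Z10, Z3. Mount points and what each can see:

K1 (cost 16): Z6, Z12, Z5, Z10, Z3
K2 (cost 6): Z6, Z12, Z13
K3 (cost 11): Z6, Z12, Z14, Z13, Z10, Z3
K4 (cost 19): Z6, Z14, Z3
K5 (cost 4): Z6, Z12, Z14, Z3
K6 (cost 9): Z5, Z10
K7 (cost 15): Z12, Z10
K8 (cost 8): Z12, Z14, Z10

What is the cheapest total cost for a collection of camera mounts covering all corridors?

19

K2, K5, K6 cover every corridor at cost 6 + 4 + 9 = 19.
Any cover uses at least 2 camera mounts; among all covering selections none totals below 19.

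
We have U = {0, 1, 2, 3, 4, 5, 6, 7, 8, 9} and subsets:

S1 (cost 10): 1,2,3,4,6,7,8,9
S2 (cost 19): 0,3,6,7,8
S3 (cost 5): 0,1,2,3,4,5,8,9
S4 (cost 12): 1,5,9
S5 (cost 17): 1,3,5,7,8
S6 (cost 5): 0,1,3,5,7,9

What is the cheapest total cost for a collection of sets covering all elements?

S1, S3 cover every element at cost 10 + 5 = 15.
Any cover uses at least 2 sets; among all covering selections none totals below 15.

15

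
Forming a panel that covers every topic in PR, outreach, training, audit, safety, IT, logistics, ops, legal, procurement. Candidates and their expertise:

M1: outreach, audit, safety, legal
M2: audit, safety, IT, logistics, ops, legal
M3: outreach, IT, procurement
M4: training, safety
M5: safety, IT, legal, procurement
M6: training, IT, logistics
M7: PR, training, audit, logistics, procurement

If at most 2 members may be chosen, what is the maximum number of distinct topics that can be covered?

9

Choosing M2, M7 covers {PR, training, audit, safety, IT, logistics, ops, legal, procurement} — 9 topics.
No choice of 2 members does better; here outreach is left uncovered.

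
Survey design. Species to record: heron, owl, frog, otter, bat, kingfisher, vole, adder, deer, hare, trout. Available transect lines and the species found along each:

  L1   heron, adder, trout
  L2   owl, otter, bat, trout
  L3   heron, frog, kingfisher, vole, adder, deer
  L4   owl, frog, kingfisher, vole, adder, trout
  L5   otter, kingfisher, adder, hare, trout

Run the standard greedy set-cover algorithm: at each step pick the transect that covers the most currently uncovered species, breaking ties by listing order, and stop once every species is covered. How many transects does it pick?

3

Pick 1: L3 covers 6 new species (heron, frog, kingfisher, vole, adder, deer).
Pick 2: L2 covers 4 new species (owl, otter, bat, trout).
Pick 3: L5 covers 1 new species (hare).
Greedy uses 3 transects.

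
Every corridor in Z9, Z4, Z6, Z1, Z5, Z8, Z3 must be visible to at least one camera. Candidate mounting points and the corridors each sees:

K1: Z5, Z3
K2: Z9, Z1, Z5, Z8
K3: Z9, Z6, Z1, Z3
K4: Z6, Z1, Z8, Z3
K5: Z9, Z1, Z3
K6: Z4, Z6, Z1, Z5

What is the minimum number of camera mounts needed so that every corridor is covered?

K1, K2, K6 together cover {Z9, Z4, Z6, Z1, Z5, Z8, Z3} — every corridor.
No 2 of the 6 camera mounts cover everything (all 15 pairs fall short), so 3 is minimum.

3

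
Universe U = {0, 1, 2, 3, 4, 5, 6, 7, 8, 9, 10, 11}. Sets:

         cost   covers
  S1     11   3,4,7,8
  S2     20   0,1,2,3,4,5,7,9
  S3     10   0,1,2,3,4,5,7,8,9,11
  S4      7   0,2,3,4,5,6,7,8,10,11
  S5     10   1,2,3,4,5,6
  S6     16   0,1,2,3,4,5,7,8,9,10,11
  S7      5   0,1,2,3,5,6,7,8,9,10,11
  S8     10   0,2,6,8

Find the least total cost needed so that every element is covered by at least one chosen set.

S4, S7 cover every element at cost 7 + 5 = 12.
Any cover uses at least 2 sets; among all covering selections none totals below 12.

12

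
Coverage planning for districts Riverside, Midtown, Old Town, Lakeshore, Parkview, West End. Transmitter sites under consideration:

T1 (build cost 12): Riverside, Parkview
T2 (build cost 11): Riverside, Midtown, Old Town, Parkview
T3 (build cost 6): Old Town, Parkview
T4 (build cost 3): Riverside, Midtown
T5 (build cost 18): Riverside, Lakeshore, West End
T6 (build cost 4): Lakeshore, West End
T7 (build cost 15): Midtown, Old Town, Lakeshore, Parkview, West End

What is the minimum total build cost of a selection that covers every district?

T3, T4, T6 cover every district at build cost 6 + 3 + 4 = 13.
Any cover uses at least 2 transmitter sites; among all covering selections none totals below 13.

13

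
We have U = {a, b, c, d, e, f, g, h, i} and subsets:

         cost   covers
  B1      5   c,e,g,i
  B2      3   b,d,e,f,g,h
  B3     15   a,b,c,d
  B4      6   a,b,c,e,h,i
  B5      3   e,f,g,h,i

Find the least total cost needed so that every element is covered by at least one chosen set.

9

B2, B4 cover every element at cost 3 + 6 = 9.
Any cover uses at least 2 sets; among all covering selections none totals below 9.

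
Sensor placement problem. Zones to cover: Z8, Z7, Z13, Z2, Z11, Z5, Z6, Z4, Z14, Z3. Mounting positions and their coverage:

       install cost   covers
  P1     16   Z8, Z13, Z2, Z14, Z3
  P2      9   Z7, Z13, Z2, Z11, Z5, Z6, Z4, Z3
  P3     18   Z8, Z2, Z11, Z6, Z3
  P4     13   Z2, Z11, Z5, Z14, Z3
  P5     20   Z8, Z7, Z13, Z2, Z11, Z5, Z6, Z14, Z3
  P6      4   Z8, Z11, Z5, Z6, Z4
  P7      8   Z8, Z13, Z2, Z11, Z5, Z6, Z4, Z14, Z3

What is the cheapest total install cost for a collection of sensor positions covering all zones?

P2, P7 cover every zone at install cost 9 + 8 = 17.
Any cover uses at least 2 sensor positions; among all covering selections none totals below 17.
Greedy by coverage-per-install cost would pick P6, P7, P2 for 21 — worse than the optimum 17.

17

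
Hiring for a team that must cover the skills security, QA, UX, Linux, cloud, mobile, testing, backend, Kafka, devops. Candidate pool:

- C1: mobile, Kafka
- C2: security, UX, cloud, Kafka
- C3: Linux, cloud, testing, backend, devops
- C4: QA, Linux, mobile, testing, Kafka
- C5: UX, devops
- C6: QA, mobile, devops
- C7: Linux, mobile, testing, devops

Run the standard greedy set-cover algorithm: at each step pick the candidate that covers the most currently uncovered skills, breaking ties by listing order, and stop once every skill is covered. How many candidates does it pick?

3

Pick 1: C3 covers 5 new skills (Linux, cloud, testing, backend, devops).
Pick 2: C2 covers 3 new skills (security, UX, Kafka).
Pick 3: C4 covers 2 new skills (QA, mobile).
Greedy uses 3 candidates.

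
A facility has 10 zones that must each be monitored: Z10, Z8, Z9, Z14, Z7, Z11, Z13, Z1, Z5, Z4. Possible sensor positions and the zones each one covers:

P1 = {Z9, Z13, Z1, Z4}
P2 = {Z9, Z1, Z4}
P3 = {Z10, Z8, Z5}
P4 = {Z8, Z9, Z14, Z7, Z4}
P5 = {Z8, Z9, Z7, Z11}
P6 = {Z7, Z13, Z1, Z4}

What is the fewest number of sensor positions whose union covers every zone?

P1, P3, P4, P5 together cover {Z10, Z8, Z9, Z14, Z7, Z11, Z13, Z1, Z5, Z4} — every zone.
No 3 of the 6 sensor positions cover everything (all 20 triples fall short), so 4 is minimum.

4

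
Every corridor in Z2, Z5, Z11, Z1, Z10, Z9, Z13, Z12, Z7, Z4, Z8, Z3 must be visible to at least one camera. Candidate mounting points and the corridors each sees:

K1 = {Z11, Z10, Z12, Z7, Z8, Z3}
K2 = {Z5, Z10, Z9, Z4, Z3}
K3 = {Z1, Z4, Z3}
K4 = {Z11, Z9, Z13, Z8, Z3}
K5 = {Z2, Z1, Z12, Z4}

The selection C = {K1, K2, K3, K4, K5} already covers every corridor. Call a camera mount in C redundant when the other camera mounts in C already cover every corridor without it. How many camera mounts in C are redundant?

Drop K1: Z7 uncovered — not redundant.
Drop K2: Z5 uncovered — not redundant.
Drop K3: the rest still cover every corridor — redundant.
Drop K4: Z13 uncovered — not redundant.
Drop K5: Z2 uncovered — not redundant.
1 redundant: K3.

1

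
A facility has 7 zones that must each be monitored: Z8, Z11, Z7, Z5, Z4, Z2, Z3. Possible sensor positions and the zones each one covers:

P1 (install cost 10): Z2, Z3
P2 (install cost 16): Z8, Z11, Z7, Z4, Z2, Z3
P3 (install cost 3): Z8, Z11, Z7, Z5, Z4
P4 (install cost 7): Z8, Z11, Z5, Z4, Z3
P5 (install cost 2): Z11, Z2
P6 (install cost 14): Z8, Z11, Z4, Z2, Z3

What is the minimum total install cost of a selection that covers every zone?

12

P3, P4, P5 cover every zone at install cost 3 + 7 + 2 = 12.
Any cover uses at least 2 sensor positions; among all covering selections none totals below 12.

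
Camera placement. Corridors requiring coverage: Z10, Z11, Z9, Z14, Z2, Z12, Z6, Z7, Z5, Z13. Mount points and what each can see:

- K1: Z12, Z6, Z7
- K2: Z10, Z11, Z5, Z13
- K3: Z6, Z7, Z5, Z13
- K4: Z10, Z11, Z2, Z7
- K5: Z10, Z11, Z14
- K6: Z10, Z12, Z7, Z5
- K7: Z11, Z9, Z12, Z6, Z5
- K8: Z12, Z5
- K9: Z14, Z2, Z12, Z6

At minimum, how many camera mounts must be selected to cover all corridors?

4

K1, K2, K7, K9 together cover {Z10, Z11, Z9, Z14, Z2, Z12, Z6, Z7, Z5, Z13} — every corridor.
No 3 of the 9 camera mounts cover everything (all 84 triples fall short), so 4 is minimum.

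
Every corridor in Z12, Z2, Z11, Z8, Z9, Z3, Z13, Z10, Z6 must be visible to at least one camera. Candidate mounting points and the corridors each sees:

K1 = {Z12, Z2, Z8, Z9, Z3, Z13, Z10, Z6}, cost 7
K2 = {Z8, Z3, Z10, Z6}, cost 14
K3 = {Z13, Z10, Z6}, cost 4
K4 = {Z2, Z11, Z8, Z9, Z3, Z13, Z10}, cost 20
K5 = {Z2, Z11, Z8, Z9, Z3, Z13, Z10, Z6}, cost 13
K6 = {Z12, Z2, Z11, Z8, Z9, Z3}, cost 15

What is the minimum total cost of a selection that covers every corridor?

19

K3, K6 cover every corridor at cost 4 + 15 = 19.
Any cover uses at least 2 camera mounts; among all covering selections none totals below 19.
Greedy by coverage-per-cost would pick K1, K5 for 20 — worse than the optimum 19.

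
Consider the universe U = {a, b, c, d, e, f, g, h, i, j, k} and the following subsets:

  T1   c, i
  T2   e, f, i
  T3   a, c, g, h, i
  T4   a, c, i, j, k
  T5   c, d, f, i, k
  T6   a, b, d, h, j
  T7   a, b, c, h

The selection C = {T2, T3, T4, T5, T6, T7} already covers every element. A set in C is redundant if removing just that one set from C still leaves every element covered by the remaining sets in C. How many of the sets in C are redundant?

4

Drop T2: e uncovered — not redundant.
Drop T3: g uncovered — not redundant.
Drop T4: the rest still cover every element — redundant.
Drop T5: the rest still cover every element — redundant.
Drop T6: the rest still cover every element — redundant.
Drop T7: the rest still cover every element — redundant.
4 redundant: T4, T5, T6, T7.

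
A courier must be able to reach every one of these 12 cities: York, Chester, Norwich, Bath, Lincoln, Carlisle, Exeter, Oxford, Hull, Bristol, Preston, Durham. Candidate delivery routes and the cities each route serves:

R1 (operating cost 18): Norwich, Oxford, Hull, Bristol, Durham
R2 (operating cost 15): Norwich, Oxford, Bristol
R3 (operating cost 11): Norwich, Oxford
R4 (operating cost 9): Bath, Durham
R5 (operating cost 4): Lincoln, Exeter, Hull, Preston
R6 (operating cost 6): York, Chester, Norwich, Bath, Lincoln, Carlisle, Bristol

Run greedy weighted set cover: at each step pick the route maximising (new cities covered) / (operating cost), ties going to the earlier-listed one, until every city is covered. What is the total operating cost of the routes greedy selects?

Pick 1: R6 adds 7 new (York, Chester, Norwich, Bath, Lincoln, Carlisle, Bristol) at operating cost 6 (ratio 7/6).
Pick 2: R5 adds 3 new (Exeter, Hull, Preston) at operating cost 4 (ratio 3/4).
Pick 3: R1 adds 2 new (Oxford, Durham) at operating cost 18 (ratio 2/18).
Greedy total operating cost: 6 + 4 + 18 = 28.

28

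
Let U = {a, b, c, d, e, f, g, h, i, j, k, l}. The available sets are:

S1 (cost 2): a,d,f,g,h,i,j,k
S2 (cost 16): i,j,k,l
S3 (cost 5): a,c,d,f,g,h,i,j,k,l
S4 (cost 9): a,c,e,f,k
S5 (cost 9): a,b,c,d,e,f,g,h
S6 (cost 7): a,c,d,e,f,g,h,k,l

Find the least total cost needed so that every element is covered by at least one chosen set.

S3, S5 cover every element at cost 5 + 9 = 14.
Any cover uses at least 2 sets; among all covering selections none totals below 14.

14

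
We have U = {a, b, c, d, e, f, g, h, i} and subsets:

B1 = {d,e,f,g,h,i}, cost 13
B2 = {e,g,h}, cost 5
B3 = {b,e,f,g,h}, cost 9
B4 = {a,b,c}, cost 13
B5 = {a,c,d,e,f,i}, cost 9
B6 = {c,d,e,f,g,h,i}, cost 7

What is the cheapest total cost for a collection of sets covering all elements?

B3, B5 cover every element at cost 9 + 9 = 18.
Any cover uses at least 2 sets; among all covering selections none totals below 18.

18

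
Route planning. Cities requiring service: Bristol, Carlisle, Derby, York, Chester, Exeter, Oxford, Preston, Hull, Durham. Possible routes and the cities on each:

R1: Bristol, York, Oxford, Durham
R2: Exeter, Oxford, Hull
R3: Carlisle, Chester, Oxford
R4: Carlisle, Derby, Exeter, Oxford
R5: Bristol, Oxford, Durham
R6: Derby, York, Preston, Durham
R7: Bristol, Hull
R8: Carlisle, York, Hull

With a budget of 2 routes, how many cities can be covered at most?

Choosing R1, R4 covers {Bristol, Carlisle, Derby, York, Exeter, Oxford, Durham} — 7 cities.
No choice of 2 routes does better; here Chester, Preston, Hull are left uncovered.

7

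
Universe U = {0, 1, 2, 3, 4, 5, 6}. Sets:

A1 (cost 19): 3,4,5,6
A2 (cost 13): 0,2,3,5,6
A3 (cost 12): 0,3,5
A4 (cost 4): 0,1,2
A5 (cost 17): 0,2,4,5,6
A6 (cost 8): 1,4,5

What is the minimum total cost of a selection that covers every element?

21

A2, A6 cover every element at cost 13 + 8 = 21.
Any cover uses at least 2 sets; among all covering selections none totals below 21.
Greedy by coverage-per-cost would pick A4, A6, A2 for 25 — worse than the optimum 21.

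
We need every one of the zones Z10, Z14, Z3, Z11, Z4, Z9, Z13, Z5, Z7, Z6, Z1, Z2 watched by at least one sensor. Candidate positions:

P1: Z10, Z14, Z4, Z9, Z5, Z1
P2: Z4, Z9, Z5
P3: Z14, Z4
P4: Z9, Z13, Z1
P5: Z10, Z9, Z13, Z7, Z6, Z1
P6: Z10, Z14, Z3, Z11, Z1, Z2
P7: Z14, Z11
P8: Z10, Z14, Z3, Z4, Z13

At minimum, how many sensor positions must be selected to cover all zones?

3

P1, P5, P6 together cover {Z10, Z14, Z3, Z11, Z4, Z9, Z13, Z5, Z7, Z6, Z1, Z2} — every zone.
No 2 of the 8 sensor positions cover everything (all 28 pairs fall short), so 3 is minimum.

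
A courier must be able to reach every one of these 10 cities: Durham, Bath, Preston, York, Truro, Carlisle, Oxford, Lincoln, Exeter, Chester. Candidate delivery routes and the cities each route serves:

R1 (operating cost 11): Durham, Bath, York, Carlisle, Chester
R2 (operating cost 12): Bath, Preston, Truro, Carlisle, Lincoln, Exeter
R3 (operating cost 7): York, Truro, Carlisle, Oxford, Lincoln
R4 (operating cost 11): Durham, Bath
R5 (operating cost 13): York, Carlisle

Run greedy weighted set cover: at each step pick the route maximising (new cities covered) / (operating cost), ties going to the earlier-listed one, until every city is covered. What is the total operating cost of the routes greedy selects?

Pick 1: R3 adds 5 new (York, Truro, Carlisle, Oxford, Lincoln) at operating cost 7 (ratio 5/7).
Pick 2: R1 adds 3 new (Durham, Bath, Chester) at operating cost 11 (ratio 3/11).
Pick 3: R2 adds 2 new (Preston, Exeter) at operating cost 12 (ratio 2/12).
Greedy total operating cost: 7 + 11 + 12 = 30.

30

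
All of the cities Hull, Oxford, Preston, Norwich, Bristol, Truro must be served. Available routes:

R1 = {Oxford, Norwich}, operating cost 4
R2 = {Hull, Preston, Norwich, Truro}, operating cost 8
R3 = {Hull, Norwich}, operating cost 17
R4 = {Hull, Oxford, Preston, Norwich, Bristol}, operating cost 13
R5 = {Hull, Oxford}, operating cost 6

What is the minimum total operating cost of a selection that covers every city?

R2, R4 cover every city at operating cost 8 + 13 = 21.
Any cover uses at least 2 routes; among all covering selections none totals below 21.
Greedy by coverage-per-operating cost would pick R1, R2, R4 for 25 — worse than the optimum 21.

21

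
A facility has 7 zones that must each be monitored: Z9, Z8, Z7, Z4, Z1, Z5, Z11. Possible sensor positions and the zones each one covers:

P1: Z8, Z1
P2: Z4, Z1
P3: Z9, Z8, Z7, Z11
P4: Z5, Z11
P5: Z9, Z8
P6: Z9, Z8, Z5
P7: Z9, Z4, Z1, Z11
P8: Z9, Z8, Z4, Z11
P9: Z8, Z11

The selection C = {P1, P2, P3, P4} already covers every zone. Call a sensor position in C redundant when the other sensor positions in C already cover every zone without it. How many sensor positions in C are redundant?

Drop P1: the rest still cover every zone — redundant.
Drop P2: Z4 uncovered — not redundant.
Drop P3: Z9, Z7 uncovered — not redundant.
Drop P4: Z5 uncovered — not redundant.
1 redundant: P1.

1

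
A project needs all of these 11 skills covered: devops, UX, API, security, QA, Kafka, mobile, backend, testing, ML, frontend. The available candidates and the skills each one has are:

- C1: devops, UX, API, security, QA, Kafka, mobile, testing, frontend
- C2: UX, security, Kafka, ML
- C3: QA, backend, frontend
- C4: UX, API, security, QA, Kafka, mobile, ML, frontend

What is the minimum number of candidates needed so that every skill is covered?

3

C1, C2, C3 together cover {devops, UX, API, security, QA, Kafka, mobile, backend, testing, ML, frontend} — every skill.
No 2 of the 4 candidates cover everything (all 6 pairs fall short), so 3 is minimum.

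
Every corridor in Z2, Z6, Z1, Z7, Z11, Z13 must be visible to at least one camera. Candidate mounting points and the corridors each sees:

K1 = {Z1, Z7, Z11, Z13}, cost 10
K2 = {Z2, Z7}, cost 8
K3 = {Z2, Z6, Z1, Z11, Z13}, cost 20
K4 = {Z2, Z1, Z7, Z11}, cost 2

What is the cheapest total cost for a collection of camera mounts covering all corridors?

K3, K4 cover every corridor at cost 20 + 2 = 22.
Any cover uses at least 2 camera mounts; among all covering selections none totals below 22.

22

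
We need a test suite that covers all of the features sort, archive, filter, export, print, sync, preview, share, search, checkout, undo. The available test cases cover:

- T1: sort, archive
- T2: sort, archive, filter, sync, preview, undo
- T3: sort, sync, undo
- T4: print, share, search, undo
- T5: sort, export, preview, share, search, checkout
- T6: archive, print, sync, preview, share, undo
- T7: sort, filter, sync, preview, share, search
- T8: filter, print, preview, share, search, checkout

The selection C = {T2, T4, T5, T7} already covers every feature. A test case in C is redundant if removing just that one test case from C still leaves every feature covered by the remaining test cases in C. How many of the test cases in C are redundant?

Drop T2: archive uncovered — not redundant.
Drop T4: print uncovered — not redundant.
Drop T5: export, checkout uncovered — not redundant.
Drop T7: the rest still cover every feature — redundant.
1 redundant: T7.

1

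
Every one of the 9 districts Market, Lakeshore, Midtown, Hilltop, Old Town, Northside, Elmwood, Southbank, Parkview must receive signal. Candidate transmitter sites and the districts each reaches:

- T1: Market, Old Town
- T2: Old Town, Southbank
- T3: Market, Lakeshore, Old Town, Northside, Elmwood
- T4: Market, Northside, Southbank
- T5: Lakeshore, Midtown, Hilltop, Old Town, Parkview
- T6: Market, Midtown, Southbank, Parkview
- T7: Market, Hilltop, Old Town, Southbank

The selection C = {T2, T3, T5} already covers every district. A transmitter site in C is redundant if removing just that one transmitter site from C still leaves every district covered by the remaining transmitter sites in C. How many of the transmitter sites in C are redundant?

Drop T2: Southbank uncovered — not redundant.
Drop T3: Market, Northside, Elmwood uncovered — not redundant.
Drop T5: Midtown, Hilltop, Parkview uncovered — not redundant.
None of the transmitter sites in C is redundant.

0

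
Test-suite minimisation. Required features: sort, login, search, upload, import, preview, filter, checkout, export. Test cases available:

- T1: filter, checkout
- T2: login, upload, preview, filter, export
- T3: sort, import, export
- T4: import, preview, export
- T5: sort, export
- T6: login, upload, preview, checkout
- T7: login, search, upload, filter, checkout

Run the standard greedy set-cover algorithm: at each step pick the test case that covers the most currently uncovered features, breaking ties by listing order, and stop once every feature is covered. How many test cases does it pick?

3

Pick 1: T2 covers 5 new features (login, upload, preview, filter, export).
Pick 2: T3 covers 2 new features (sort, import).
Pick 3: T7 covers 2 new features (search, checkout).
Greedy uses 3 test cases.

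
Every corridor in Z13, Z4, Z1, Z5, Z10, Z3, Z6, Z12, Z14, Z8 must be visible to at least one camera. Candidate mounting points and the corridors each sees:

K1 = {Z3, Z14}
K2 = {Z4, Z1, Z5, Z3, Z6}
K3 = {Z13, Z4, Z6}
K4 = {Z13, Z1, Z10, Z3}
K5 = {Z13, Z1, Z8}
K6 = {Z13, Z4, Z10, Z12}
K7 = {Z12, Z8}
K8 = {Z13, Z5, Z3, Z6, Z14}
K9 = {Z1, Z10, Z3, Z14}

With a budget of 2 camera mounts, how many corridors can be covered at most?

Choosing K2, K6 covers {Z13, Z4, Z1, Z5, Z10, Z3, Z6, Z12} — 8 corridors.
No choice of 2 camera mounts does better; here Z14, Z8 are left uncovered.

8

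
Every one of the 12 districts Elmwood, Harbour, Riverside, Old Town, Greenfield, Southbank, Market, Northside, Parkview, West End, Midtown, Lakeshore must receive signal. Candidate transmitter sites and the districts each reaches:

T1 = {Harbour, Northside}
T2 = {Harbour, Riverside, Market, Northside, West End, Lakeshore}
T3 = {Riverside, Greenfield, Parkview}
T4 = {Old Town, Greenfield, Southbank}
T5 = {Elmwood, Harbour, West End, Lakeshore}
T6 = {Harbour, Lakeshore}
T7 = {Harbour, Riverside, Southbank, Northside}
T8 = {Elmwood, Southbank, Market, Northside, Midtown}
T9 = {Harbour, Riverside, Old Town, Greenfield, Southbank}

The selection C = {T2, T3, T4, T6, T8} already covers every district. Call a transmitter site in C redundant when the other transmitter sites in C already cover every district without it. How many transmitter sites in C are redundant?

1

Drop T2: West End uncovered — not redundant.
Drop T3: Parkview uncovered — not redundant.
Drop T4: Old Town uncovered — not redundant.
Drop T6: the rest still cover every district — redundant.
Drop T8: Elmwood, Midtown uncovered — not redundant.
1 redundant: T6.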